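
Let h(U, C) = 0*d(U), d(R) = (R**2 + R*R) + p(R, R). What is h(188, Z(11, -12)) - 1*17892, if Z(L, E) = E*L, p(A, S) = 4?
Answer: -17892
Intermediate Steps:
d(R) = 4 + 2*R**2 (d(R) = (R**2 + R*R) + 4 = (R**2 + R**2) + 4 = 2*R**2 + 4 = 4 + 2*R**2)
h(U, C) = 0 (h(U, C) = 0*(4 + 2*U**2) = 0)
h(188, Z(11, -12)) - 1*17892 = 0 - 1*17892 = 0 - 17892 = -17892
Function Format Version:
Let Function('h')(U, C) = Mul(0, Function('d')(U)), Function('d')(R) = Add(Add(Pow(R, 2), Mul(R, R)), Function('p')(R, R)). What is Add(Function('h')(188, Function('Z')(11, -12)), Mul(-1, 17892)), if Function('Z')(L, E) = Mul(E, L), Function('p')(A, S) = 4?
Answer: -17892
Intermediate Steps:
Function('d')(R) = Add(4, Mul(2, Pow(R, 2))) (Function('d')(R) = Add(Add(Pow(R, 2), Mul(R, R)), 4) = Add(Add(Pow(R, 2), Pow(R, 2)), 4) = Add(Mul(2, Pow(R, 2)), 4) = Add(4, Mul(2, Pow(R, 2))))
Function('h')(U, C) = 0 (Function('h')(U, C) = Mul(0, Add(4, Mul(2, Pow(U, 2)))) = 0)
Add(Function('h')(188, Function('Z')(11, -12)), Mul(-1, 17892)) = Add(0, Mul(-1, 17892)) = Add(0, -17892) = -17892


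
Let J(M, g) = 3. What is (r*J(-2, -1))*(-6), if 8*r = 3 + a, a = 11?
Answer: -63/2 ≈ -31.500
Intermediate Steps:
r = 7/4 (r = (3 + 11)/8 = (1/8)*14 = 7/4 ≈ 1.7500)
(r*J(-2, -1))*(-6) = ((7/4)*3)*(-6) = (21/4)*(-6) = -63/2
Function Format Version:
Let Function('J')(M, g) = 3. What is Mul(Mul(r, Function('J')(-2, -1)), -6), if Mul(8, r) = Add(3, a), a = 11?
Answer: Rational(-63, 2) ≈ -31.500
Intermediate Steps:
r = Rational(7, 4) (r = Mul(Rational(1, 8), Add(3, 11)) = Mul(Rational(1, 8), 14) = Rational(7, 4) ≈ 1.7500)
Mul(Mul(r, Function('J')(-2, -1)), -6) = Mul(Mul(Rational(7, 4), 3), -6) = Mul(Rational(21, 4), -6) = Rational(-63, 2)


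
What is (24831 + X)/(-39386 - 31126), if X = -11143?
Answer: -1711/8814 ≈ -0.19412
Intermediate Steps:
(24831 + X)/(-39386 - 31126) = (24831 - 11143)/(-39386 - 31126) = 13688/(-70512) = 13688*(-1/70512) = -1711/8814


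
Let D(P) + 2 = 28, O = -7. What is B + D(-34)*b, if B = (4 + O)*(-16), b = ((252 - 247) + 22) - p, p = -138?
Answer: 4338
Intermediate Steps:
b = 165 (b = ((252 - 247) + 22) - 1*(-138) = (5 + 22) + 138 = 27 + 138 = 165)
D(P) = 26 (D(P) = -2 + 28 = 26)
B = 48 (B = (4 - 7)*(-16) = -3*(-16) = 48)
B + D(-34)*b = 48 + 26*165 = 48 + 4290 = 4338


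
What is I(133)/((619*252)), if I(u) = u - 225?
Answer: -23/38997 ≈ -0.00058979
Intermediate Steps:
I(u) = -225 + u
I(133)/((619*252)) = (-225 + 133)/((619*252)) = -92/155988 = -92*1/155988 = -23/38997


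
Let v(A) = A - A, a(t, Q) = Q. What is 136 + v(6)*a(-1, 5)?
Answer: 136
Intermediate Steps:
v(A) = 0
136 + v(6)*a(-1, 5) = 136 + 0*5 = 136 + 0 = 136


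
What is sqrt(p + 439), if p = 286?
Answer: 5*sqrt(29) ≈ 26.926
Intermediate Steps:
sqrt(p + 439) = sqrt(286 + 439) = sqrt(725) = 5*sqrt(29)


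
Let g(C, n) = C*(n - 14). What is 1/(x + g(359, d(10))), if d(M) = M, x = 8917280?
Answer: 1/8915844 ≈ 1.1216e-7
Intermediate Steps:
g(C, n) = C*(-14 + n)
1/(x + g(359, d(10))) = 1/(8917280 + 359*(-14 + 10)) = 1/(8917280 + 359*(-4)) = 1/(8917280 - 1436) = 1/8915844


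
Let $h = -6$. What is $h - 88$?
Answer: $-94$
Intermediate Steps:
$h - 88 = -6 - 88 = -94$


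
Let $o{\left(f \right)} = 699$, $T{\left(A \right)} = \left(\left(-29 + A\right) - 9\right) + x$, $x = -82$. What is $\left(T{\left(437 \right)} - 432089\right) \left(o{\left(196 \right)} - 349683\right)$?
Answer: $150681519648$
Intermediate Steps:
$T{\left(A \right)} = -120 + A$ ($T{\left(A \right)} = \left(\left(-29 + A\right) - 9\right) - 82 = \left(-38 + A\right) - 82 = -120 + A$)
$\left(T{\left(437 \right)} - 432089\right) \left(o{\left(196 \right)} - 349683\right) = \left(\left(-120 + 437\right) - 432089\right) \left(699 - 349683\right) = \left(317 - 432089\right) \left(-348984\right) = \left(-431772\right) \left(-348984\right) = 150681519648$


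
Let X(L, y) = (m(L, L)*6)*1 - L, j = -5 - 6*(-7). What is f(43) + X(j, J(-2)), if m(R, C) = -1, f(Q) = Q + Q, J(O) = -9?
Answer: 43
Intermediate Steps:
f(Q) = 2*Q
j = 37 (j = -5 + 42 = 37)
X(L, y) = -6 - L (X(L, y) = -1*6*1 - L = -6*1 - L = -6 - L)
f(43) + X(j, J(-2)) = 2*43 + (-6 - 1*37) = 86 + (-6 - 37) = 86 - 43 = 43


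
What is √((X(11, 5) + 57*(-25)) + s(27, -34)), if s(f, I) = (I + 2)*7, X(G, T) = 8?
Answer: I*√1641 ≈ 40.509*I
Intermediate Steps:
s(f, I) = 14 + 7*I (s(f, I) = (2 + I)*7 = 14 + 7*I)
√((X(11, 5) + 57*(-25)) + s(27, -34)) = √((8 + 57*(-25)) + (14 + 7*(-34))) = √((8 - 1425) + (14 - 238)) = √(-1417 - 224) = √(-1641) = I*√1641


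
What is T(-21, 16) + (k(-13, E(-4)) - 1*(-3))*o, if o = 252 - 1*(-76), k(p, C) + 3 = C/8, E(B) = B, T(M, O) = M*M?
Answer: 277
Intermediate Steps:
T(M, O) = M²
k(p, C) = -3 + C/8
o = 328 (o = 252 + 76 = 328)
T(-21, 16) + (k(-13, E(-4)) - 1*(-3))*o = (-21)² + ((-3 + (⅛)*(-4)) - 1*(-3))*328 = 441 + ((-3 - ½) + 3)*328 = 441 + (-7/2 + 3)*328 = 441 - ½*328 = 441 - 164 = 277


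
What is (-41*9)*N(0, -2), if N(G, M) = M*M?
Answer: -1476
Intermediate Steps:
N(G, M) = M**2
(-41*9)*N(0, -2) = -41*9*(-2)**2 = -369*4 = -1476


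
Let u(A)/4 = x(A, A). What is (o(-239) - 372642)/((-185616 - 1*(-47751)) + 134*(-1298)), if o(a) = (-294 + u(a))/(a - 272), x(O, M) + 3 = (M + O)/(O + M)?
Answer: 190419760/159328267 ≈ 1.1951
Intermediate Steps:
x(O, M) = -2 (x(O, M) = -3 + (M + O)/(O + M) = -3 + (M + O)/(M + O) = -3 + 1 = -2)
u(A) = -8 (u(A) = 4*(-2) = -8)
o(a) = -302/(-272 + a) (o(a) = (-294 - 8)/(a - 272) = -302/(-272 + a))
(o(-239) - 372642)/((-185616 - 1*(-47751)) + 134*(-1298)) = (-302/(-272 - 239) - 372642)/((-185616 - 1*(-47751)) + 134*(-1298)) = (-302/(-511) - 372642)/((-185616 + 47751) - 173932) = (-302*(-1/511) - 372642)/(-137865 - 173932) = (302/511 - 372642)/(-311797) = -190419760/511*(-1/311797) = 190419760/159328267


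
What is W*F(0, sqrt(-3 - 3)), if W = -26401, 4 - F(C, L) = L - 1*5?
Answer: -237609 + 26401*I*sqrt(6) ≈ -2.3761e+5 + 64669.0*I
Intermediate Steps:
F(C, L) = 9 - L (F(C, L) = 4 - (L - 1*5) = 4 - (L - 5) = 4 - (-5 + L) = 4 + (5 - L) = 9 - L)
W*F(0, sqrt(-3 - 3)) = -26401*(9 - sqrt(-3 - 3)) = -26401*(9 - sqrt(-6)) = -26401*(9 - I*sqrt(6)) = -237609 + 26401*I*sqrt(6)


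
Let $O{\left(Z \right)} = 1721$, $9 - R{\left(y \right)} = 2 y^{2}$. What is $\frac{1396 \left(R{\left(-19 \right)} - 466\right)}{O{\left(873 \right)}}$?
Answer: $- \frac{1645884}{1721} \approx -956.35$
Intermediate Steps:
$R{\left(y \right)} = 9 - 2 y^{2}$
$\frac{1396 \left(R{\left(-19 \right)} - 466\right)}{O{\left(873 \right)}} = \frac{1396 \left(\left(9 - 2 \left(-19\right)^{2}\right) - 466\right)}{1721} = 1396 \left(\left(9 - 722\right) - 466\right) \frac{1}{1721} = 1396 \left(-713 - 466\right) \frac{1}{1721} = 1396 \left(-1179\right) \frac{1}{1721} = \left(-1645884\right) \frac{1}{1721} = - \frac{1645884}{1721}$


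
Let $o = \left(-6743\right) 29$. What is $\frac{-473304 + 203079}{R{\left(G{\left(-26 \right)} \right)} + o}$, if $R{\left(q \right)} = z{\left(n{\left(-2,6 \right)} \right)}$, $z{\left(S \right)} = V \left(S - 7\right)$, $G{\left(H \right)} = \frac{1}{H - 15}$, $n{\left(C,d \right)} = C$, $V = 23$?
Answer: $\frac{270225}{195754} \approx 1.3804$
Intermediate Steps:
$G{\left(H \right)} = \frac{1}{-15 + H}$
$z{\left(S \right)} = -161 + 23 S$ ($z{\left(S \right)} = 23 \left(S - 7\right) = 23 \left(-7 + S\right) = -161 + 23 S$)
$o = -195547$
$R{\left(q \right)} = -207$ ($R{\left(q \right)} = -161 + 23 \left(-2\right) = -161 - 46 = -207$)
$\frac{-473304 + 203079}{R{\left(G{\left(-26 \right)} \right)} + o} = \frac{-473304 + 203079}{-207 - 195547} = - \frac{270225}{-195754} = \left(-270225\right) \left(- \frac{1}{195754}\right) = \frac{270225}{195754}$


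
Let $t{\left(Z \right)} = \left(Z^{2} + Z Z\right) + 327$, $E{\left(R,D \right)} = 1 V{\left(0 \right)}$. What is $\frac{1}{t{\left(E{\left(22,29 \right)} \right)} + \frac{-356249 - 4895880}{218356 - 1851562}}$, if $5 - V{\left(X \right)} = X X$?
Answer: $\frac{1633206}{620970791} \approx 0.0026301$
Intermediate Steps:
$V{\left(X \right)} = 5 - X^{2}$ ($V{\left(X \right)} = 5 - X X = 5 - X^{2}$)
$E{\left(R,D \right)} = 5$ ($E{\left(R,D \right)} = 1 \left(5 - 0^{2}\right) = 1 \left(5 - 0\right) = 1 \left(5 + 0\right) = 1 \cdot 5 = 5$)
$t{\left(Z \right)} = 327 + 2 Z^{2}$ ($t{\left(Z \right)} = \left(Z^{2} + Z^{2}\right) + 327 = 2 Z^{2} + 327 = 327 + 2 Z^{2}$)
$\frac{1}{t{\left(E{\left(22,29 \right)} \right)} + \frac{-356249 - 4895880}{218356 - 1851562}} = \frac{1}{\left(327 + 2 \cdot 5^{2}\right) + \frac{-356249 - 4895880}{218356 - 1851562}} = \frac{1}{\left(327 + 2 \cdot 25\right) - \frac{5252129}{-1633206}} = \frac{1}{\left(327 + 50\right) - - \frac{5252129}{1633206}} = \frac{1}{377 + \frac{5252129}{1633206}} = \frac{1}{\frac{620970791}{1633206}} = \frac{1633206}{620970791}$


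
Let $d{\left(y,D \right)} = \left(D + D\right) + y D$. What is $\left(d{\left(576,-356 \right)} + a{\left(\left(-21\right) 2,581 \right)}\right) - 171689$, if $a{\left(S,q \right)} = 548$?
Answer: $-376909$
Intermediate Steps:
$d{\left(y,D \right)} = 2 D + D y$
$\left(d{\left(576,-356 \right)} + a{\left(\left(-21\right) 2,581 \right)}\right) - 171689 = \left(- 356 \left(2 + 576\right) + 548\right) - 171689 = \left(\left(-356\right) 578 + 548\right) - 171689 = \left(-205768 + 548\right) - 171689 = -205220 - 171689 = -376909$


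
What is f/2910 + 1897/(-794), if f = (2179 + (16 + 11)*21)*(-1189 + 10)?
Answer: -429353711/385090 ≈ -1114.9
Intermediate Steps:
f = -3237534 (f = (2179 + 27*21)*(-1179) = (2179 + 567)*(-1179) = 2746*(-1179) = -3237534)
f/2910 + 1897/(-794) = -3237534/2910 + 1897/(-794) = -3237534*1/2910 + 1897*(-1/794) = -539589/485 - 1897/794 = -429353711/385090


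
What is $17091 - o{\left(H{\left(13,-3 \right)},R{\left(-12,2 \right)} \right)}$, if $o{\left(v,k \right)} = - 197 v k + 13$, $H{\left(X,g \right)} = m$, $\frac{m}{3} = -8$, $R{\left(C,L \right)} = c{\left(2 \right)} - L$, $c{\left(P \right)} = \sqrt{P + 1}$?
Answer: $26534 - 4728 \sqrt{3} \approx 18345.0$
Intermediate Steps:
$c{\left(P \right)} = \sqrt{1 + P}$
$R{\left(C,L \right)} = \sqrt{3} - L$ ($R{\left(C,L \right)} = \sqrt{1 + 2} - L = \sqrt{3} - L$)
$m = -24$ ($m = 3 \left(-8\right) = -24$)
$H{\left(X,g \right)} = -24$
$o{\left(v,k \right)} = 13 - 197 k v$ ($o{\left(v,k \right)} = - 197 k v + 13 = 13 - 197 k v$)
$17091 - o{\left(H{\left(13,-3 \right)},R{\left(-12,2 \right)} \right)} = 17091 - \left(13 - 197 \left(\sqrt{3} - 2\right) \left(-24\right)\right) = 17091 - \left(13 - 197 \left(-2 + \sqrt{3}\right) \left(-24\right)\right) = 17091 - \left(13 - \left(9456 - 4728 \sqrt{3}\right)\right) = 17091 - \left(-9443 + 4728 \sqrt{3}\right) = 17091 + \left(9443 - 4728 \sqrt{3}\right) = 26534 - 4728 \sqrt{3}$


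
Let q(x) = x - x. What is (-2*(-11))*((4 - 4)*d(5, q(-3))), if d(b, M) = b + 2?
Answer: 0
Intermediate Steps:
q(x) = 0
d(b, M) = 2 + b
(-2*(-11))*((4 - 4)*d(5, q(-3))) = (-2*(-11))*((4 - 4)*(2 + 5)) = 22*(0*7) = 22*0 = 0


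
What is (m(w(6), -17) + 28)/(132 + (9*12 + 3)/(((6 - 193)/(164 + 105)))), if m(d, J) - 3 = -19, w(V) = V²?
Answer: -748/1725 ≈ -0.43362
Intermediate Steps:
m(d, J) = -16 (m(d, J) = 3 - 19 = -16)
(m(w(6), -17) + 28)/(132 + (9*12 + 3)/(((6 - 193)/(164 + 105)))) = (-16 + 28)/(132 + (9*12 + 3)/(((6 - 193)/(164 + 105)))) = 12/(132 + (108 + 3)/((-187/269))) = 12/(132 + 111/((-187*1/269))) = 12/(132 + 111/(-187/269)) = 12/(132 + 111*(-269/187)) = 12/(132 - 29859/187) = 12/(-5175/187) = 12*(-187/5175) = -748/1725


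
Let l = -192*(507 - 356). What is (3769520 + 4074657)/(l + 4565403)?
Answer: 713107/412401 ≈ 1.7292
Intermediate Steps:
l = -28992 (l = -192*151 = -28992)
(3769520 + 4074657)/(l + 4565403) = (3769520 + 4074657)/(-28992 + 4565403) = 7844177/4536411 = 7844177*(1/4536411) = 713107/412401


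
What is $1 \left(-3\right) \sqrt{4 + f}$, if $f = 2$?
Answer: $- 3 \sqrt{6} \approx -7.3485$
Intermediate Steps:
$1 \left(-3\right) \sqrt{4 + f} = 1 \left(-3\right) \sqrt{4 + 2} = - 3 \sqrt{6}$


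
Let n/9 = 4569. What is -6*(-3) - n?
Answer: -41103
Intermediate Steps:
n = 41121 (n = 9*4569 = 41121)
-6*(-3) - n = -6*(-3) - 1*41121 = 18 - 41121 = -41103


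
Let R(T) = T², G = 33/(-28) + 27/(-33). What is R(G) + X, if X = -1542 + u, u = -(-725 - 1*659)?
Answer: -14610287/94864 ≈ -154.01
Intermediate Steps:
u = 1384 (u = -(-725 - 659) = -1*(-1384) = 1384)
X = -158 (X = -1542 + 1384 = -158)
G = -615/308 (G = 33*(-1/28) + 27*(-1/33) = -33/28 - 9/11 = -615/308 ≈ -1.9968)
R(G) + X = (-615/308)² - 158 = 378225/94864 - 158 = -14610287/94864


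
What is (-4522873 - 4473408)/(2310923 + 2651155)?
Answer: -8996281/4962078 ≈ -1.8130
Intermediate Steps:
(-4522873 - 4473408)/(2310923 + 2651155) = -8996281/4962078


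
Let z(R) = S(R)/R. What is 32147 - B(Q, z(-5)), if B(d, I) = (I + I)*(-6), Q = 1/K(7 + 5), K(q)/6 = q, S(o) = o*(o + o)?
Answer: 32027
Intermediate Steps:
S(o) = 2*o² (S(o) = o*(2*o) = 2*o²)
z(R) = 2*R (z(R) = (2*R²)/R = 2*R)
K(q) = 6*q
Q = 1/72 (Q = 1/(6*(7 + 5)) = 1/(6*12) = 1/72 ≈ 0.013889)
B(d, I) = -12*I (B(d, I) = (2*I)*(-6) = -12*I)
32147 - B(Q, z(-5)) = 32147 - (-12)*2*(-5) = 32147 - (-12)*(-10) = 32147 - 1*120 = 32147 - 120 = 32027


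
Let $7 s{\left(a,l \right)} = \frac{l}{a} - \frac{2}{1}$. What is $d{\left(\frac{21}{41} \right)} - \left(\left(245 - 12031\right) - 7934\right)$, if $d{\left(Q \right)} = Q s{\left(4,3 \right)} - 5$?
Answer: $\frac{3233245}{164} \approx 19715.0$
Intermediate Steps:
$s{\left(a,l \right)} = - \frac{2}{7} + \frac{l}{7 a}$ ($s{\left(a,l \right)} = \frac{\frac{l}{a} - \frac{2}{1}}{7} = \frac{\frac{l}{a} - 2}{7} = \frac{-2 + \frac{l}{a}}{7} = - \frac{2}{7} + \frac{l}{7 a}$)
$d{\left(Q \right)} = -5 - \frac{5 Q}{28}$ ($d{\left(Q \right)} = Q \frac{3 - 8}{7 \cdot 4} - 5 = Q \frac{1}{7} \cdot \frac{1}{4} \left(3 - 8\right) - 5 = Q \frac{1}{7} \cdot \frac{1}{4} \left(-5\right) - 5 = Q \left(- \frac{5}{28}\right) - 5 = - \frac{5 Q}{28} - 5 = -5 - \frac{5 Q}{28}$)
$d{\left(\frac{21}{41} \right)} - \left(\left(245 - 12031\right) - 7934\right) = \left(-5 - \frac{5 \cdot \frac{21}{41}}{28}\right) - \left(\left(245 - 12031\right) - 7934\right) = \left(-5 - \frac{5 \cdot 21 \cdot \frac{1}{41}}{28}\right) - \left(-11786 - 7934\right) = \left(-5 - \frac{15}{164}\right) - -19720 = \left(-5 - \frac{15}{164}\right) + 19720 = - \frac{835}{164} + 19720 = \frac{3233245}{164}$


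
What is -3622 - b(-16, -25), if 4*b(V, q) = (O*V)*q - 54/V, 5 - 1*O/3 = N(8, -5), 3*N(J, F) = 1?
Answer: -160731/32 ≈ -5022.8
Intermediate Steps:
N(J, F) = 1/3 (N(J, F) = (1/3)*1 = 1/3)
O = 14 (O = 15 - 3*1/3 = 15 - 1 = 14)
b(V, q) = -27/(2*V) + 7*V*q/2 (b(V, q) = ((14*V)*q - 54/V)/4 = (14*V*q - 54/V)/4 = (-54/V + 14*V*q)/4 = -27/(2*V) + 7*V*q/2)
-3622 - b(-16, -25) = -3622 - (-27 + 7*(-25)*(-16)**2)/(2*(-16)) = -3622 - (-1)*(-27 + 7*(-25)*256)/(2*16) = -3622 - (-1)*(-27 - 44800)/(2*16) = -3622 - (-1)*(-44827)/(2*16) = -3622 - 1*44827/32 = -3622 - 44827/32 = -160731/32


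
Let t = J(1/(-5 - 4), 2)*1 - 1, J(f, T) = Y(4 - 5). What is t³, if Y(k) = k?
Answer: -8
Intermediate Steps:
J(f, T) = -1 (J(f, T) = 4 - 5 = -1)
t = -2 (t = -1*1 - 1 = -1 - 1 = -2)
t³ = (-2)³ = -8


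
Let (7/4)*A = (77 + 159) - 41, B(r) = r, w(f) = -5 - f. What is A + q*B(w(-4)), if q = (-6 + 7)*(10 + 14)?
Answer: 612/7 ≈ 87.429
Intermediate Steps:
q = 24 (q = 1*24 = 24)
A = 780/7 (A = 4*((77 + 159) - 41)/7 = 4*(236 - 41)/7 = (4/7)*195 = 780/7 ≈ 111.43)
A + q*B(w(-4)) = 780/7 + 24*(-5 - 1*(-4)) = 780/7 + 24*(-5 + 4) = 780/7 + 24*(-1) = 780/7 - 24 = 612/7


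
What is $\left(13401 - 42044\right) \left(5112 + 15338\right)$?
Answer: $-585749350$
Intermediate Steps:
$\left(13401 - 42044\right) \left(5112 + 15338\right) = \left(-28643\right) 20450 = -585749350$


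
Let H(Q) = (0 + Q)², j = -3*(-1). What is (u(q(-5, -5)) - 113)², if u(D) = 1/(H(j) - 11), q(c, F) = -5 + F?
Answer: 51529/4 ≈ 12882.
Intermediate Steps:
j = 3
H(Q) = Q²
u(D) = -½ (u(D) = 1/(3² - 11) = 1/(9 - 11) = 1/(-2) = -½)
(u(q(-5, -5)) - 113)² = (-½ - 113)² = (-227/2)² = 51529/4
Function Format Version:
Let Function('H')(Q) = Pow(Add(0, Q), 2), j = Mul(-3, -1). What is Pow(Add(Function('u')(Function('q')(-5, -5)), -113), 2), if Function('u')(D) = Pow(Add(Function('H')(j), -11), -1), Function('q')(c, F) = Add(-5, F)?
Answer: Rational(51529, 4) ≈ 12882.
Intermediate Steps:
j = 3
Function('H')(Q) = Pow(Q, 2)
Function('u')(D) = Rational(-1, 2) (Function('u')(D) = Pow(Add(Pow(3, 2), -11), -1) = Pow(Add(9, -11), -1) = Pow(-2, -1) = Rational(-1, 2))
Pow(Add(Function('u')(Function('q')(-5, -5)), -113), 2) = Pow(Add(Rational(-1, 2), -113), 2) = Pow(Rational(-227, 2), 2) = Rational(51529, 4)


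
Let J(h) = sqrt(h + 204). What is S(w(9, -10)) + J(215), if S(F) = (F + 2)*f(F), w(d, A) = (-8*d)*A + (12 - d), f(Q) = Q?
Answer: 524175 + sqrt(419) ≈ 5.2420e+5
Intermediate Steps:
w(d, A) = 12 - d - 8*A*d (w(d, A) = -8*A*d + (12 - d) = 12 - d - 8*A*d)
S(F) = F*(2 + F) (S(F) = (F + 2)*F = (2 + F)*F = F*(2 + F))
J(h) = sqrt(204 + h)
S(w(9, -10)) + J(215) = (12 - 1*9 - 8*(-10)*9)*(2 + (12 - 1*9 - 8*(-10)*9)) + sqrt(204 + 215) = (12 - 9 + 720)*(2 + (12 - 9 + 720)) + sqrt(419) = 723*(2 + 723) + sqrt(419) = 723*725 + sqrt(419) = 524175 + sqrt(419)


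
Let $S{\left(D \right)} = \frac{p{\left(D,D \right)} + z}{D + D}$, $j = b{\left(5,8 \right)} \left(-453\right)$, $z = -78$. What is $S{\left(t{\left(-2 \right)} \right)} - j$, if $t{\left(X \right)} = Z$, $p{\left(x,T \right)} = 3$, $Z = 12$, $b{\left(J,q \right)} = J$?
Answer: $\frac{18095}{8} \approx 2261.9$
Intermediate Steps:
$t{\left(X \right)} = 12$
$j = -2265$ ($j = 5 \left(-453\right) = -2265$)
$S{\left(D \right)} = - \frac{75}{2 D}$ ($S{\left(D \right)} = \frac{3 - 78}{D + D} = - \frac{75}{2 D}$)
$S{\left(t{\left(-2 \right)} \right)} - j = - \frac{75}{2 \cdot 12} - -2265 = \left(- \frac{75}{2}\right) \frac{1}{12} + 2265 = - \frac{25}{8} + 2265 = \frac{18095}{8}$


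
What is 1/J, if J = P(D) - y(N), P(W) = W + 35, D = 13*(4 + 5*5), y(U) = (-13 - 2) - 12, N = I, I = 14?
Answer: 1/439 ≈ 0.0022779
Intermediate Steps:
N = 14
y(U) = -27 (y(U) = -15 - 12 = -27)
D = 377 (D = 13*(4 + 25) = 13*29 = 377)
P(W) = 35 + W
J = 439 (J = (35 + 377) - 1*(-27) = 412 + 27 = 439)
1/J = 1/439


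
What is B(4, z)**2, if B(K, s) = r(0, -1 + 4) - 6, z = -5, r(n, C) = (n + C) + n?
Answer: 9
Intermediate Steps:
r(n, C) = C + 2*n (r(n, C) = (C + n) + n = C + 2*n)
B(K, s) = -3 (B(K, s) = ((-1 + 4) + 2*0) - 6 = (3 + 0) - 6 = 3 - 6 = -3)
B(4, z)**2 = (-3)**2 = 9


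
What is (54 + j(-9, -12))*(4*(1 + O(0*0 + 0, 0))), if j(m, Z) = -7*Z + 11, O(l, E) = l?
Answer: 596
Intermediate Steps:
j(m, Z) = 11 - 7*Z
(54 + j(-9, -12))*(4*(1 + O(0*0 + 0, 0))) = (54 + (11 - 7*(-12)))*(4*(1 + (0*0 + 0))) = (54 + (11 + 84))*(4*(1 + (0 + 0))) = (54 + 95)*(4*(1 + 0)) = 149*(4*1) = 149*4 = 596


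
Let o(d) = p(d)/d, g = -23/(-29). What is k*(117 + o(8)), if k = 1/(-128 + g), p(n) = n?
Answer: -3422/3689 ≈ -0.92762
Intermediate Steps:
g = 23/29 (g = -23*(-1/29) = 23/29 ≈ 0.79310)
o(d) = 1 (o(d) = d/d = 1)
k = -29/3689 (k = 1/(-128 + 23/29) = 1/(-3689/29) = -29/3689 ≈ -0.0078612)
k*(117 + o(8)) = -29*(117 + 1)/3689 = -29/3689*118 = -3422/3689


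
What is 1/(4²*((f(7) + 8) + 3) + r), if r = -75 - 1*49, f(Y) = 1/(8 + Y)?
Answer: 15/796 ≈ 0.018844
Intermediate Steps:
r = -124 (r = -75 - 49 = -124)
1/(4²*((f(7) + 8) + 3) + r) = 1/(4²*((1/(8 + 7) + 8) + 3) - 124) = 1/(16*((1/15 + 8) + 3) - 124) = 1/(16*(121/15 + 3) - 124) = 1/(16*(166/15) - 124) = 1/(2656/15 - 124) = 1/(796/15) = 15/796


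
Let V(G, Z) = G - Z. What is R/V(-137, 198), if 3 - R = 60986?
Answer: 60983/335 ≈ 182.04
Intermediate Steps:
R = -60983 (R = 3 - 1*60986 = 3 - 60986 = -60983)
R/V(-137, 198) = -60983/(-137 - 1*198) = -60983/(-137 - 198) = -60983/(-335) = -60983*(-1/335) = 60983/335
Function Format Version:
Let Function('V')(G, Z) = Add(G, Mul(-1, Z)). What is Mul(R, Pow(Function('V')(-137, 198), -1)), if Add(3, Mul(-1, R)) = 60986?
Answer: Rational(60983, 335) ≈ 182.04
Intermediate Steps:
R = -60983 (R = Add(3, Mul(-1, 60986)) = Add(3, -60986) = -60983)
Mul(R, Pow(Function('V')(-137, 198), -1)) = Mul(-60983, Pow(Add(-137, Mul(-1, 198)), -1)) = Mul(-60983, Pow(Add(-137, -198), -1)) = Mul(-60983, Pow(-335, -1)) = Mul(-60983, Rational(-1, 335)) = Rational(60983, 335)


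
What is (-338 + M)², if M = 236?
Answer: 10404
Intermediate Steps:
(-338 + M)² = (-338 + 236)² = (-102)² = 10404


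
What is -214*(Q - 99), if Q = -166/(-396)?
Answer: 2088533/99 ≈ 21096.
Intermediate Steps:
Q = 83/198 (Q = -166*(-1/396) = 83/198 ≈ 0.41919)
-214*(Q - 99) = -214*(83/198 - 99) = -214*(-19519/198) = 2088533/99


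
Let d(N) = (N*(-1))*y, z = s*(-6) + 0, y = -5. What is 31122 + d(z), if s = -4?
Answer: 31242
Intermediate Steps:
z = 24 (z = -4*(-6) + 0 = 24 + 0 = 24)
d(N) = 5*N (d(N) = (N*(-1))*(-5) = -N*(-5) = 5*N)
31122 + d(z) = 31122 + 5*24 = 31122 + 120 = 31242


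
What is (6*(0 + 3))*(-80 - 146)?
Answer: -4068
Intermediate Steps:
(6*(0 + 3))*(-80 - 146) = (6*3)*(-226) = 18*(-226) = -4068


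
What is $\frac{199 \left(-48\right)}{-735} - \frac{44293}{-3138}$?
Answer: $\frac{20843177}{768810} \approx 27.111$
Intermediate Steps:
$\frac{199 \left(-48\right)}{-735} - \frac{44293}{-3138} = \left(-9552\right) \left(- \frac{1}{735}\right) - - \frac{44293}{3138} = \frac{3184}{245} + \frac{44293}{3138} = \frac{20843177}{768810}$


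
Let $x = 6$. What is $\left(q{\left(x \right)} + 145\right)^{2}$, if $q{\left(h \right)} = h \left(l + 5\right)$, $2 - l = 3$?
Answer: $28561$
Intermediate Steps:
$l = -1$ ($l = 2 - 3 = -1$)
$q{\left(h \right)} = 4 h$ ($q{\left(h \right)} = h \left(-1 + 5\right) = h 4 = 4 h$)
$\left(q{\left(x \right)} + 145\right)^{2} = \left(4 \cdot 6 + 145\right)^{2} = \left(24 + 145\right)^{2} = 169^{2} = 28561$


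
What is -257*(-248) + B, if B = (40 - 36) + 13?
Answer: 63753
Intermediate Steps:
B = 17 (B = 4 + 13 = 17)
-257*(-248) + B = -257*(-248) + 17 = 63736 + 17 = 63753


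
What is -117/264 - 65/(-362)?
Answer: -4199/15928 ≈ -0.26362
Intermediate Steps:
-117/264 - 65/(-362) = -117*1/264 - 65*(-1/362) = -39/88 + 65/362 = -4199/15928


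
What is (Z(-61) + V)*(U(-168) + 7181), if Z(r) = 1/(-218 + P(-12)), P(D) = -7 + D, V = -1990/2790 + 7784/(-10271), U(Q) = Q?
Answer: -2342291071594/226383111 ≈ -10347.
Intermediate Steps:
V = -4215665/2865609 (V = -1990*1/2790 + 7784*(-1/10271) = -199/279 - 7784/10271 = -4215665/2865609 ≈ -1.4711)
Z(r) = -1/237 (Z(r) = 1/(-218 + (-7 - 12)) = 1/(-218 - 19) = 1/(-237) = -1/237)
(Z(-61) + V)*(U(-168) + 7181) = (-1/237 - 4215665/2865609)*(-168 + 7181) = -333992738/226383111*7013 = -2342291071594/226383111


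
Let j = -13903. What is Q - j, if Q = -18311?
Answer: -4408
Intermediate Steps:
Q - j = -18311 - 1*(-13903) = -18311 + 13903 = -4408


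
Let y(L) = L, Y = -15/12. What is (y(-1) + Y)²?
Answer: 81/16 ≈ 5.0625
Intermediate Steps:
Y = -5/4 (Y = -15*1/12 = -5/4 ≈ -1.2500)
(y(-1) + Y)² = (-1 - 5/4)² = (-9/4)² = 81/16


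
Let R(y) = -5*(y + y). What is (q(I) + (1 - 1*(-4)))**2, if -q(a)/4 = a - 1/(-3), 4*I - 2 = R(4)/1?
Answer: 15625/9 ≈ 1736.1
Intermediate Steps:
R(y) = -10*y
I = -19/2 (I = 1/2 + (-10*4/1)/4 = 1/2 + (-40*1)/4 = 1/2 + (1/4)*(-40) = 1/2 - 10 = -19/2 ≈ -9.5000)
q(a) = -4/3 - 4*a (q(a) = -4*(a - 1/(-3)) = -4*(a - 1*(-1/3)) = -4*(a + 1/3) = -4*(1/3 + a) = -4/3 - 4*a)
(q(I) + (1 - 1*(-4)))**2 = ((-4/3 - 4*(-19/2)) + (1 - 1*(-4)))**2 = ((-4/3 + 38) + (1 + 4))**2 = (110/3 + 5)**2 = (125/3)**2 = 15625/9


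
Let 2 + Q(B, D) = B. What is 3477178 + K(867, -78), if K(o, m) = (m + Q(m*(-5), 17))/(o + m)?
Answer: 2743493752/789 ≈ 3.4772e+6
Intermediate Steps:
Q(B, D) = -2 + B
K(o, m) = (-2 - 4*m)/(m + o) (K(o, m) = (m + (-2 + m*(-5)))/(o + m) = (m + (-2 - 5*m))/(m + o) = (-2 - 4*m)/(m + o))
3477178 + K(867, -78) = 3477178 + 2*(-1 - 2*(-78))/(-78 + 867) = 3477178 + 2*(-1 + 156)/789 = 3477178 + 2*(1/789)*155 = 3477178 + 310/789 = 2743493752/789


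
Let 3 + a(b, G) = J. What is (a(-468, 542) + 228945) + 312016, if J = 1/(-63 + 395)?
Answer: 179598057/332 ≈ 5.4096e+5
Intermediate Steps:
J = 1/332 ≈ 0.0030120
a(b, G) = -995/332 (a(b, G) = -3 + 1/332 = -995/332)
(a(-468, 542) + 228945) + 312016 = (-995/332 + 228945) + 312016 = 76008745/332 + 312016 = 179598057/332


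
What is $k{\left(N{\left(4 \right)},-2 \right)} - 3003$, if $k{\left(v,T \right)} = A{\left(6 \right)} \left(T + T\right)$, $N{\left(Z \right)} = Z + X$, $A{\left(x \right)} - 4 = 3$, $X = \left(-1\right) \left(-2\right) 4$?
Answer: $-3031$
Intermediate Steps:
$X = 8$ ($X = 2 \cdot 4 = 8$)
$A{\left(x \right)} = 7$ ($A{\left(x \right)} = 4 + 3 = 7$)
$N{\left(Z \right)} = 8 + Z$ ($N{\left(Z \right)} = Z + 8 = 8 + Z$)
$k{\left(v,T \right)} = 14 T$ ($k{\left(v,T \right)} = 7 \left(T + T\right) = 7 \cdot 2 T = 14 T$)
$k{\left(N{\left(4 \right)},-2 \right)} - 3003 = 14 \left(-2\right) - 3003 = -28 - 3003 = -3031$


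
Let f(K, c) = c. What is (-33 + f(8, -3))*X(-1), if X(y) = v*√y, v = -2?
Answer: 72*I ≈ 72.0*I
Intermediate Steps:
X(y) = -2*√y
(-33 + f(8, -3))*X(-1) = (-33 - 3)*(-2*I) = -(-72)*I = 72*I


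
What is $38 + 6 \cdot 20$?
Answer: $158$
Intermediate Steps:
$38 + 6 \cdot 20 = 38 + 120 = 158$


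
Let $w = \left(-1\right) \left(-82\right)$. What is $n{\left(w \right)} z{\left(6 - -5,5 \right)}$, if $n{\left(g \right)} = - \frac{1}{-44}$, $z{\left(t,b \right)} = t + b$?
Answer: $\frac{4}{11} \approx 0.36364$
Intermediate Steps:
$z{\left(t,b \right)} = b + t$
$w = 82$
$n{\left(g \right)} = \frac{1}{44}$ ($n{\left(g \right)} = \left(-1\right) \left(- \frac{1}{44}\right) = \frac{1}{44}$)
$n{\left(w \right)} z{\left(6 - -5,5 \right)} = \frac{5 + \left(6 - -5\right)}{44} = \frac{5 + \left(6 + 5\right)}{44} = \frac{5 + 11}{44} = \frac{1}{44} \cdot 16 = \frac{4}{11}$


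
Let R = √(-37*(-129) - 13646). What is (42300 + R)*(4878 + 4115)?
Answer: 380403900 + 8993*I*√8873 ≈ 3.804e+8 + 8.4711e+5*I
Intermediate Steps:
R = I*√8873 (R = √(4773 - 13646) = √(-8873) = I*√8873 ≈ 94.197*I)
(42300 + R)*(4878 + 4115) = (42300 + I*√8873)*(4878 + 4115) = (42300 + I*√8873)*8993 = 380403900 + 8993*I*√8873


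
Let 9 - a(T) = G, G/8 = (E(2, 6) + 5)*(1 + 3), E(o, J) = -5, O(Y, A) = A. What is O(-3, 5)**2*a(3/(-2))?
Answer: 225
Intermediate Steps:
G = 0 (G = 8*((-5 + 5)*(1 + 3)) = 8*(0*4) = 8*0 = 0)
a(T) = 9 (a(T) = 9 - 1*0 = 9 + 0 = 9)
O(-3, 5)**2*a(3/(-2)) = 5**2*9 = 25*9 = 225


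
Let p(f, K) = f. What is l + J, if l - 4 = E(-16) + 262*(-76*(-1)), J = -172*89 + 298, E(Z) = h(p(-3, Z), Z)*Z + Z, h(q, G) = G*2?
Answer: 5402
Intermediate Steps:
h(q, G) = 2*G
E(Z) = Z + 2*Z² (E(Z) = (2*Z)*Z + Z = 2*Z² + Z = Z + 2*Z²)
J = -15010 (J = -15308 + 298 = -15010)
l = 20412 (l = 4 + (-16*(1 + 2*(-16)) + 262*(-76*(-1))) = 4 + (-16*(1 - 32) + 262*76) = 4 + (-16*(-31) + 19912) = 4 + (496 + 19912) = 4 + 20408 = 20412)
l + J = 20412 - 15010 = 5402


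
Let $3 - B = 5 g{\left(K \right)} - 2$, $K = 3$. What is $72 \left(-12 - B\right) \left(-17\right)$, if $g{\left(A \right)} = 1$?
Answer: $14688$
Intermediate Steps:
$B = 0$ ($B = 3 - \left(5 \cdot 1 - 2\right) = 3 - \left(5 - 2\right) = 3 - 3 = 0$)
$72 \left(-12 - B\right) \left(-17\right) = 72 \left(-12 - 0\right) \left(-17\right) = 72 \left(-12 + 0\right) \left(-17\right) = 72 \left(-12\right) \left(-17\right) = \left(-864\right) \left(-17\right) = 14688$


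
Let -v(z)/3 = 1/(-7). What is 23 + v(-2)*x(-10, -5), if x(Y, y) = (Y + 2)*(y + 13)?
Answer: -31/7 ≈ -4.4286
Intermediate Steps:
v(z) = 3/7 (v(z) = -3/(-7) = -3*(-1/7) = 3/7)
x(Y, y) = (2 + Y)*(13 + y)
23 + v(-2)*x(-10, -5) = 23 + 3*(26 + 2*(-5) + 13*(-10) - 10*(-5))/7 = 23 + 3*(26 - 10 - 130 + 50)/7 = 23 + (3/7)*(-64) = 23 - 192/7 = -31/7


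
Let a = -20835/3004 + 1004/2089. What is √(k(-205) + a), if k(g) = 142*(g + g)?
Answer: I*√573240803547937341/3137678 ≈ 241.3*I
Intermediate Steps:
a = -40508299/6275356 (a = -20835*1/3004 + 1004*(1/2089) = -20835/3004 + 1004/2089 = -40508299/6275356 ≈ -6.4551)
k(g) = 284*g (k(g) = 142*(2*g) = 284*g)
√(k(-205) + a) = √(284*(-205) - 40508299/6275356) = √(-58220 - 40508299/6275356) = √(-365391734619/6275356) = I*√573240803547937341/3137678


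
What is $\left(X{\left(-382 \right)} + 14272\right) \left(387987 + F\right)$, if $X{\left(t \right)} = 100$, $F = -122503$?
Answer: $3815536048$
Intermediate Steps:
$\left(X{\left(-382 \right)} + 14272\right) \left(387987 + F\right) = \left(100 + 14272\right) \left(387987 - 122503\right) = 14372 \cdot 265484 = 3815536048$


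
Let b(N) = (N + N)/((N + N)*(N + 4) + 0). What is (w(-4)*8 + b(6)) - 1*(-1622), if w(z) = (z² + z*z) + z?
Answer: 18461/10 ≈ 1846.1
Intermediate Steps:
w(z) = z + 2*z² (w(z) = (z² + z²) + z = 2*z² + z = z + 2*z²)
b(N) = 1/(4 + N) (b(N) = (2*N)/((2*N)*(4 + N) + 0) = (2*N)/(2*N*(4 + N) + 0) = (2*N)/((2*N*(4 + N))) = (2*N)*(1/(2*N*(4 + N))) = 1/(4 + N))
(w(-4)*8 + b(6)) - 1*(-1622) = (-4*(1 + 2*(-4))*8 + 1/(4 + 6)) - 1*(-1622) = (-4*(1 - 8)*8 + 1/10) + 1622 = (-4*(-7)*8 + ⅒) + 1622 = (28*8 + ⅒) + 1622 = (224 + ⅒) + 1622 = 2241/10 + 1622 = 18461/10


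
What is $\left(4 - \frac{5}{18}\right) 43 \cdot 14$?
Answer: $\frac{20167}{9} \approx 2240.8$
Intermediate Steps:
$\left(4 - \frac{5}{18}\right) 43 \cdot 14 = \frac{67}{18} \cdot 43 \cdot 14 = \frac{2881}{18} \cdot 14 = \frac{20167}{9}$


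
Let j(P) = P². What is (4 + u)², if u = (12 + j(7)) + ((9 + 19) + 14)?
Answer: 11449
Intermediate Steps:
u = 103 (u = (12 + 7²) + ((9 + 19) + 14) = (12 + 49) + (28 + 14) = 61 + 42 = 103)
(4 + u)² = (4 + 103)² = 107² = 11449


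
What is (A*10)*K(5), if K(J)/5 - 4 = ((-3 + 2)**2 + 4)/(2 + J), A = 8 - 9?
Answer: -1650/7 ≈ -235.71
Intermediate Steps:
A = -1
K(J) = 20 + 25/(2 + J) (K(J) = 20 + 5*(((-3 + 2)**2 + 4)/(2 + J)) = 20 + 5*(((-1)**2 + 4)/(2 + J)) = 20 + 5*((1 + 4)/(2 + J)) = 20 + 5*(5/(2 + J)) = 20 + 25/(2 + J))
(A*10)*K(5) = (-1*10)*(5*(13 + 4*5)/(2 + 5)) = -50*(13 + 20)/7 = -50*33/7 = -10*165/7 = -1650/7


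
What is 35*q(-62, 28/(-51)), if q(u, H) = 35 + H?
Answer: 61495/51 ≈ 1205.8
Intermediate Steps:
35*q(-62, 28/(-51)) = 35*(35 + 28/(-51)) = 35*(35 + 28*(-1/51)) = 35*(35 - 28/51) = 35*(1757/51) = 61495/51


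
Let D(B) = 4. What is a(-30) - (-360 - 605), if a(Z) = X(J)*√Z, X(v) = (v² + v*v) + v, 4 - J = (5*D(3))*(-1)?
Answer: 965 + 1176*I*√30 ≈ 965.0 + 6441.2*I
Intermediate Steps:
J = 24 (J = 4 - 5*4*(-1) = 4 - 20*(-1) = 4 - 1*(-20) = 4 + 20 = 24)
X(v) = v + 2*v² (X(v) = (v² + v²) + v = 2*v² + v = v + 2*v²)
a(Z) = 1176*√Z (a(Z) = (24*(1 + 2*24))*√Z = (24*(1 + 48))*√Z = (24*49)*√Z = 1176*√Z)
a(-30) - (-360 - 605) = 1176*√(-30) - (-360 - 605) = 1176*(I*√30) - 1*(-965) = 1176*I*√30 + 965 = 965 + 1176*I*√30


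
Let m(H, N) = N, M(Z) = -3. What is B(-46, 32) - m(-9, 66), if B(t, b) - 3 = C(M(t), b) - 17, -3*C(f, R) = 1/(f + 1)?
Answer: -479/6 ≈ -79.833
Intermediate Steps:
C(f, R) = -1/(3*(1 + f)) (C(f, R) = -1/(3*(f + 1)) = -1/(3*(1 + f)))
B(t, b) = -83/6 (B(t, b) = 3 + (-1/(3 + 3*(-3)) - 17) = 3 + (-1/(3 - 9) - 17) = 3 + (-1/(-6) - 17) = 3 + (-1*(-1/6) - 17) = 3 + (1/6 - 17) = 3 - 101/6 = -83/6)
B(-46, 32) - m(-9, 66) = -83/6 - 1*66 = -83/6 - 66 = -479/6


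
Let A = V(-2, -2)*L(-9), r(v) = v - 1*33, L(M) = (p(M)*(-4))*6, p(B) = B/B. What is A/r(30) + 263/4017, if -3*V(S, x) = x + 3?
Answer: -3483/1339 ≈ -2.6012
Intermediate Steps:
p(B) = 1
V(S, x) = -1 - x/3 (V(S, x) = -(x + 3)/3 = -(3 + x)/3 = -1 - x/3)
L(M) = -24 (L(M) = (1*(-4))*6 = -4*6 = -24)
r(v) = -33 + v (r(v) = v - 33 = -33 + v)
A = 8 (A = (-1 - ⅓*(-2))*(-24) = (-1 + ⅔)*(-24) = -⅓*(-24) = 8)
A/r(30) + 263/4017 = 8/(-33 + 30) + 263/4017 = 8/(-3) + 263*(1/4017) = 8*(-⅓) + 263/4017 = -8/3 + 263/4017 = -3483/1339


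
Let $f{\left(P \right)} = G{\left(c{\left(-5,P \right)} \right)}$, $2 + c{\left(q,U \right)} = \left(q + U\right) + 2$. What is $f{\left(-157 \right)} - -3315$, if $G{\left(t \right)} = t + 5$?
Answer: $3158$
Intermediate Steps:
$c{\left(q,U \right)} = U + q$ ($c{\left(q,U \right)} = -2 + \left(\left(q + U\right) + 2\right) = -2 + \left(\left(U + q\right) + 2\right) = -2 + \left(2 + U + q\right) = U + q$)
$G{\left(t \right)} = 5 + t$
$f{\left(P \right)} = P$ ($f{\left(P \right)} = 5 + \left(P - 5\right) = 5 + \left(-5 + P\right) = P$)
$f{\left(-157 \right)} - -3315 = -157 - -3315 = -157 + 3315 = 3158$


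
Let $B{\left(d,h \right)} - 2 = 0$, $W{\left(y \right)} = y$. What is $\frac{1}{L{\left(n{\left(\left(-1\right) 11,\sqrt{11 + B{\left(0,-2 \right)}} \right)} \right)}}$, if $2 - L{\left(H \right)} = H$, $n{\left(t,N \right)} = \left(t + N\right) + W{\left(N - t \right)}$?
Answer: $- \frac{1}{24} - \frac{\sqrt{13}}{24} \approx -0.1919$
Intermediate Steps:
$B{\left(d,h \right)} = 2$ ($B{\left(d,h \right)} = 2 + 0 = 2$)
$n{\left(t,N \right)} = 2 N$ ($n{\left(t,N \right)} = \left(t + N\right) + \left(N - t\right) = \left(N + t\right) + \left(N - t\right) = 2 N$)
$L{\left(H \right)} = 2 - H$
$\frac{1}{L{\left(n{\left(\left(-1\right) 11,\sqrt{11 + B{\left(0,-2 \right)}} \right)} \right)}} = \frac{1}{2 - 2 \sqrt{11 + 2}} = \frac{1}{2 - 2 \sqrt{13}}$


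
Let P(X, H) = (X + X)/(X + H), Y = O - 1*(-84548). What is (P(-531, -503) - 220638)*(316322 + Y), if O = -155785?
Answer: -27956678066775/517 ≈ -5.4075e+10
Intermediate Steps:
Y = -71237 (Y = -155785 - 1*(-84548) = -155785 + 84548 = -71237)
P(X, H) = 2*X/(H + X) (P(X, H) = (2*X)/(H + X) = 2*X/(H + X))
(P(-531, -503) - 220638)*(316322 + Y) = (2*(-531)/(-503 - 531) - 220638)*(316322 - 71237) = (2*(-531)/(-1034) - 220638)*245085 = (2*(-531)*(-1/1034) - 220638)*245085 = (531/517 - 220638)*245085 = -114069315/517*245085 = -27956678066775/517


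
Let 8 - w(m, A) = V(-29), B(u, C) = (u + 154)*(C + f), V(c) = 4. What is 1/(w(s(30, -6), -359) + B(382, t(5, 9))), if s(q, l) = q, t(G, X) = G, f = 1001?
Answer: 1/539220 ≈ 1.8545e-6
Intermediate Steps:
B(u, C) = (154 + u)*(1001 + C) (B(u, C) = (u + 154)*(C + 1001) = (154 + u)*(1001 + C))
w(m, A) = 4 (w(m, A) = 8 - 1*4 = 8 - 4 = 4)
1/(w(s(30, -6), -359) + B(382, t(5, 9))) = 1/(4 + (154154 + 154*5 + 1001*382 + 5*382)) = 1/(4 + (154154 + 770 + 382382 + 1910)) = 1/(4 + 539216) = 1/539220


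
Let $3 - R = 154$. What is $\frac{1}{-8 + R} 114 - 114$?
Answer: $- \frac{6080}{53} \approx -114.72$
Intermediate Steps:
$R = -151$ ($R = 3 - 154 = -151$)
$\frac{1}{-8 + R} 114 - 114 = \frac{1}{-8 - 151} \cdot 114 - 114 = \frac{1}{-159} \cdot 114 - 114 = \left(- \frac{1}{159}\right) 114 - 114 = - \frac{38}{53} - 114 = - \frac{6080}{53}$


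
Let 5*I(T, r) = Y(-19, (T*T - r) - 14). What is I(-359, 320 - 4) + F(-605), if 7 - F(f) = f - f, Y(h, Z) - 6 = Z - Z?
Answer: 41/5 ≈ 8.2000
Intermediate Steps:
Y(h, Z) = 6 (Y(h, Z) = 6 + (Z - Z) = 6 + 0 = 6)
I(T, r) = 6/5 (I(T, r) = (⅕)*6 = 6/5)
F(f) = 7 (F(f) = 7 - (f - f) = 7 - 1*0 = 7 + 0 = 7)
I(-359, 320 - 4) + F(-605) = 6/5 + 7 = 41/5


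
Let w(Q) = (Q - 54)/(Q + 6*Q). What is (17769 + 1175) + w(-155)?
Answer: 20554449/1085 ≈ 18944.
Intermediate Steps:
w(Q) = (-54 + Q)/(7*Q) (w(Q) = (-54 + Q)/((7*Q)) = (-54 + Q)*(1/(7*Q)) = (-54 + Q)/(7*Q))
(17769 + 1175) + w(-155) = (17769 + 1175) + (1/7)*(-54 - 155)/(-155) = 18944 + (1/7)*(-1/155)*(-209) = 18944 + 209/1085 = 20554449/1085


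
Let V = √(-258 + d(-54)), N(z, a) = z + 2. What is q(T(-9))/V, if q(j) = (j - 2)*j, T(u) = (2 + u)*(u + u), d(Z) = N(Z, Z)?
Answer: -252*I*√310/5 ≈ -887.38*I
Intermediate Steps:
N(z, a) = 2 + z
d(Z) = 2 + Z
T(u) = 2*u*(2 + u) (T(u) = (2 + u)*(2*u) = 2*u*(2 + u))
V = I*√310 (V = √(-258 + (2 - 54)) = √(-258 - 52) = √(-310) = I*√310 ≈ 17.607*I)
q(j) = j*(-2 + j) (q(j) = (-2 + j)*j = j*(-2 + j))
q(T(-9))/V = ((2*(-9)*(2 - 9))*(-2 + 2*(-9)*(2 - 9)))/((I*√310)) = ((2*(-9)*(-7))*(-2 + 2*(-9)*(-7)))*(-I*√310/310) = (126*(-2 + 126))*(-I*√310/310) = (126*124)*(-I*√310/310) = 15624*(-I*√310/310) = -252*I*√310/5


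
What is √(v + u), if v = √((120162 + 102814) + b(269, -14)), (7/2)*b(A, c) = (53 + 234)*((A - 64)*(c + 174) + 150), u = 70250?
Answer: √(70250 + 2*√731219) ≈ 268.25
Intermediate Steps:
b(A, c) = 12300 + 82*(-64 + A)*(174 + c) (b(A, c) = 2*((53 + 234)*((A - 64)*(c + 174) + 150))/7 = 2*(287*((-64 + A)*(174 + c) + 150))/7 = 2*(287*(150 + (-64 + A)*(174 + c)))/7 = 2*(43050 + 287*(-64 + A)*(174 + c))/7 = 12300 + 82*(-64 + A)*(174 + c))
v = 2*√731219 (v = √((120162 + 102814) + (-900852 - 5248*(-14) + 14268*269 + 82*269*(-14))) = √(222976 + (-900852 + 73472 + 3838092 - 308812)) = √(222976 + 2701900) = √2924876 = 2*√731219 ≈ 1710.2)
√(v + u) = √(2*√731219 + 70250) = √(70250 + 2*√731219)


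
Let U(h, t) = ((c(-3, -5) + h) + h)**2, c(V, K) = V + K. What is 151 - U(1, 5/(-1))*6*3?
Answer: -497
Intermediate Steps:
c(V, K) = K + V
U(h, t) = (-8 + 2*h)**2 (U(h, t) = (((-5 - 3) + h) + h)**2 = ((-8 + h) + h)**2 = (-8 + 2*h)**2)
151 - U(1, 5/(-1))*6*3 = 151 - (4*(-4 + 1)**2)*6*3 = 151 - (4*(-3)**2)*6*3 = 151 - (4*9)*6*3 = 151 - 36*6*3 = 151 - 216*3 = 151 - 1*648 = 151 - 648 = -497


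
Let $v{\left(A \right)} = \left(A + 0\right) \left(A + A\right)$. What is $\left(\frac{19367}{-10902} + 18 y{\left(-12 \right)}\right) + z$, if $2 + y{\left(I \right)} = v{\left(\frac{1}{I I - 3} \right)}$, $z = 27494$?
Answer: $\frac{661215041149}{24082518} \approx 27456.0$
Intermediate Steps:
$v{\left(A \right)} = 2 A^{2}$ ($v{\left(A \right)} = A 2 A = 2 A^{2}$)
$y{\left(I \right)} = -2 + \frac{2}{\left(-3 + I^{2}\right)^{2}}$ ($y{\left(I \right)} = -2 + 2 \left(\frac{1}{I I - 3}\right)^{2} = -2 + 2 \left(\frac{1}{I^{2} - 3}\right)^{2} = -2 + 2 \left(\frac{1}{-3 + I^{2}}\right)^{2} = -2 + \frac{2}{\left(-3 + I^{2}\right)^{2}}$)
$\left(\frac{19367}{-10902} + 18 y{\left(-12 \right)}\right) + z = \left(\frac{19367}{-10902} + 18 \left(-2 + \frac{2}{\left(-3 + \left(-12\right)^{2}\right)^{2}}\right)\right) + 27494 = \left(19367 \left(- \frac{1}{10902}\right) + 18 \left(-2 + \frac{2}{\left(-3 + 144\right)^{2}}\right)\right) + 27494 = \left(- \frac{19367}{10902} + 18 \left(-2 + \frac{2}{19881}\right)\right) + 27494 = \left(- \frac{19367}{10902} + 18 \left(- \frac{39760}{19881}\right)\right) + 27494 = \left(- \frac{19367}{10902} - \frac{79520}{2209}\right) + 27494 = - \frac{909708743}{24082518} + 27494 = \frac{661215041149}{24082518}$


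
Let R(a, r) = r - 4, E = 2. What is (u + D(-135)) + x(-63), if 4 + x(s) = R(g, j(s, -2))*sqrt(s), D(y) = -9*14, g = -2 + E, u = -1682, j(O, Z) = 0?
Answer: -1812 - 12*I*sqrt(7) ≈ -1812.0 - 31.749*I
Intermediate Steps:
g = 0 (g = -2 + 2 = 0)
R(a, r) = -4 + r
D(y) = -126
x(s) = -4 - 4*sqrt(s) (x(s) = -4 + (-4 + 0)*sqrt(s) = -4 - 4*sqrt(s))
(u + D(-135)) + x(-63) = (-1682 - 126) + (-4 - 12*I*sqrt(7)) = -1808 + (-4 - 12*I*sqrt(7)) = -1812 - 12*I*sqrt(7)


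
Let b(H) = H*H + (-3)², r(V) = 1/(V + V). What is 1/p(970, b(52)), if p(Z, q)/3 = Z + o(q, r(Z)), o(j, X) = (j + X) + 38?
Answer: 1940/21656223 ≈ 8.9582e-5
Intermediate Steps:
r(V) = 1/(2*V)
o(j, X) = 38 + X + j (o(j, X) = (X + j) + 38 = 38 + X + j)
b(H) = 9 + H² (b(H) = H² + 9 = 9 + H²)
p(Z, q) = 114 + 3*Z + 3*q + 3/(2*Z) (p(Z, q) = 3*(Z + (38 + 1/(2*Z) + q)) = 3*(Z + (38 + q + 1/(2*Z))) = 3*(38 + Z + q + 1/(2*Z)) = 114 + 3*Z + 3*q + 3/(2*Z))
1/p(970, b(52)) = 1/(114 + 3*970 + 3*(9 + 52²) + (3/2)/970) = 1/(114 + 2910 + 3*(9 + 2704) + (3/2)*(1/970)) = 1/(114 + 2910 + 3*2713 + 3/1940) = 1/(114 + 2910 + 8139 + 3/1940) = 1/(21656223/1940) = 1940/21656223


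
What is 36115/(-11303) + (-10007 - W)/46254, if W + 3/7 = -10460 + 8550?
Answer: -2055641883/609943789 ≈ -3.3702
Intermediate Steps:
W = -13373/7 (W = -3/7 + (-10460 + 8550) = -3/7 - 1910 = -13373/7 ≈ -1910.4)
36115/(-11303) + (-10007 - W)/46254 = 36115/(-11303) + (-10007 - 1*(-13373/7))/46254 = 36115*(-1/11303) + (-10007 + 13373/7)*(1/46254) = -36115/11303 - 56676/7*1/46254 = -36115/11303 - 9446/53963 = -2055641883/609943789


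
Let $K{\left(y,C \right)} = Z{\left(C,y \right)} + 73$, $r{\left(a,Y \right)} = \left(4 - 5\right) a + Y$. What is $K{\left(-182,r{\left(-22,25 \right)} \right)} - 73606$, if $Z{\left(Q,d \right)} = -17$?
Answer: $-73550$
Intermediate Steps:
$r{\left(a,Y \right)} = Y - a$ ($r{\left(a,Y \right)} = - a + Y = Y - a$)
$K{\left(y,C \right)} = 56$ ($K{\left(y,C \right)} = -17 + 73 = 56$)
$K{\left(-182,r{\left(-22,25 \right)} \right)} - 73606 = 56 - 73606 = -73550$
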